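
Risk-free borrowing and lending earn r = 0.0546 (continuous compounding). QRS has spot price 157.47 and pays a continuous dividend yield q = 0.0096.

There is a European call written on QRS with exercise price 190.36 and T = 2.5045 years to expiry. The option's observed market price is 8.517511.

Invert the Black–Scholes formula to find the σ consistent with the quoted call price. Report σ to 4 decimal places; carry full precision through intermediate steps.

At σ = 0.1371 the Black–Scholes value reproduces the quote:
σ√T = 0.1371·√2.5045 = 0.216969
d₁ = (ln(S/K) + (r−q+σ²/2)T) / (σ√T) = (ln(157.47/190.36) + (0.0546−0.0096+0.1371²/2)·2.5045) / 0.216969 = (-0.189682 + 0.136240) / 0.216969 = -0.246310
d₂ = d₁ − σ√T = -0.246310 − 0.216969 = -0.463280
e^{−rT} = 0.872192
e^{−qT} = 0.976244
N(d₁) = 0.402721,  N(d₂) = 0.321582
V = S·e^{−qT}·N(d₁) − K·e^{−rT}·N(d₂) = 61.909924 − 53.392413 = 8.517511 (the observed quote) — the price is monotone increasing in volatility, hence this σ is the only solution

sigma = 0.1371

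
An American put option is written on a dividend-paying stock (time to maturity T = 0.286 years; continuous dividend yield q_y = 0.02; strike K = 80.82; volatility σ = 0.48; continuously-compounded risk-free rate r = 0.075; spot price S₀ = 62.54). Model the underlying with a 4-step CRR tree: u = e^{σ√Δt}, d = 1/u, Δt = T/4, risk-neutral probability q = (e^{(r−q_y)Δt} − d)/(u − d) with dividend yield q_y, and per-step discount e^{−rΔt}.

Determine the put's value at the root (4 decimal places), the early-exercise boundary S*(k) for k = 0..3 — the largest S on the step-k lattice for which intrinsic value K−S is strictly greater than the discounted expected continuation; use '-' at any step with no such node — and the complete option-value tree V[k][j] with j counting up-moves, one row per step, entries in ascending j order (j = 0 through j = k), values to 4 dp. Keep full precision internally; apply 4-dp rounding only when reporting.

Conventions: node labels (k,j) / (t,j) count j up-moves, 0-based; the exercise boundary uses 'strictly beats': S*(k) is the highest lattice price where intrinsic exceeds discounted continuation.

price = 18.9372
boundary = - 55.0068 62.5400 71.1049
tree:
18.9372
25.8132 11.7956
32.4390 18.2800 4.9933
38.2667 25.8132 9.7151 0.0000
43.3924 32.4390 18.2800 0.0000 0.0000

Δt=0.07150, u=1.13695, d=0.87955, q=0.48326, disc=e^(-rΔt)=0.99465
k=4 terminal: V=max(K-S,0) → 43.3924 32.4390 18.2800 0.0000 0.0000
k=3: j=0 S=42.5533 intr=38.2667 cont=37.8953 V=38.2667[EX]; j=1 S=55.0068 intr=25.8132 cont=25.4596 V=25.8132[EX]; j=2 S=71.1049 intr=9.7151 cont=9.3954 V=9.7151[EX]; j=3 S=91.9141 intr=0.0000 cont=0.0000 V=0.0000[hold]  S*(3)=71.1049
k=2: j=0 S=48.3810 intr=32.4390 cont=32.0759 V=32.4390[EX]; j=1 S=62.5400 intr=18.2800 cont=17.9371 V=18.2800[EX]; j=2 S=80.8427 intr=0.0000 cont=4.9933 V=4.9933[hold]  S*(2)=62.5400
k=1: j=0 S=55.0068 intr=25.8132 cont=25.4596 V=25.8132[EX]; j=1 S=71.1049 intr=9.7151 cont=11.7956 V=11.7956[hold]  S*(1)=55.0068
k=0: j=0 S=62.5400 intr=18.2800 cont=18.9372 V=18.9372[hold]  S*(0)=-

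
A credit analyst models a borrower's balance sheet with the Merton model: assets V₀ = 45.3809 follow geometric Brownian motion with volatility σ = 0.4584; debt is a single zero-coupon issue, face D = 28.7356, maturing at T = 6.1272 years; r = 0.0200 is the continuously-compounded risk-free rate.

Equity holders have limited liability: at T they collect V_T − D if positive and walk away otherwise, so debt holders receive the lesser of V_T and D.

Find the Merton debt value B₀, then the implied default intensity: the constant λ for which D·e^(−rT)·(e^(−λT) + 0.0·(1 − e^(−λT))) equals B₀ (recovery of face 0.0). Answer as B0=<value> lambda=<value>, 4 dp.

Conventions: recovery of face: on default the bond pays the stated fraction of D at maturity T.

B0=18.5129 lambda=0.0518

Apply the equity-as-call identities (strike 28.7356, horizon 6.1272 years):
d₁ = [ln(V₀/D) + (r + σ²/2)T] / (σ√T)
   = [ln(45.3809/28.7356) + (0.0200 + 0.5·0.4584²)·6.1272] / (0.4584·√6.1272)
   = [0.456955 + 0.766300] / 1.134686 = 1.078056
d₂ = d₁ − σ√T = 1.078056 − 1.134686 = -0.056630
N(d₁) = 0.859496,  N(d₂) = 0.477420,  e^(−rT) = 0.884667
E₀ = V₀·N(d₁) − D·e^(−rT)·N(d₂)
   = 45.3809·0.859496 − 28.7356·0.884667·0.477420 = 26.867982
B₀ = V₀ − E₀ = 45.3809 − 26.867982 = 18.512918
e^(−λT) = (B₀·e^(rT)/D − 0)/(1 − 0) = (18.5129·1.130369/28.7356 − 0)/1 = 0.72823973
λ = −ln(0.72823973)/6.1272 = 0.051757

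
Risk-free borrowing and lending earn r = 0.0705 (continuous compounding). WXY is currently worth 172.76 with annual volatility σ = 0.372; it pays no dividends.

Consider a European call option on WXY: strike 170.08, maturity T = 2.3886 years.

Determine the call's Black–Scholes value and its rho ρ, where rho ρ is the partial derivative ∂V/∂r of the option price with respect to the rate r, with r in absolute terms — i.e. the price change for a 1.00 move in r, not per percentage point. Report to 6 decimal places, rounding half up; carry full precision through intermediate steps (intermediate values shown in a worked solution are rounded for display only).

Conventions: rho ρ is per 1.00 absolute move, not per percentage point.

σ√T = 0.372·√2.3886 = 0.574930
d₁ = (ln(S/K) + (r+σ²/2)T) / (σ√T) = (ln(172.76/170.08) + (0.0705+0.372²/2)·2.3886) / 0.574930 = (0.015634 + 0.333668) / 0.574930 = 0.607557
d₂ = d₁ − σ√T = 0.607557 − 0.574930 = 0.032628
e^{−rT} = 0.845019
N(d₁) = 0.728259,  N(d₂) = 0.513014
Call price V = S·N(d₁) − K·e^{−rT}·N(d₂) = 125.814108 − 73.730835 = 52.083273
ρ = K·T·e^{−rT}·N(d₂) = 176.113473

price = 52.083273
ρ = 176.113473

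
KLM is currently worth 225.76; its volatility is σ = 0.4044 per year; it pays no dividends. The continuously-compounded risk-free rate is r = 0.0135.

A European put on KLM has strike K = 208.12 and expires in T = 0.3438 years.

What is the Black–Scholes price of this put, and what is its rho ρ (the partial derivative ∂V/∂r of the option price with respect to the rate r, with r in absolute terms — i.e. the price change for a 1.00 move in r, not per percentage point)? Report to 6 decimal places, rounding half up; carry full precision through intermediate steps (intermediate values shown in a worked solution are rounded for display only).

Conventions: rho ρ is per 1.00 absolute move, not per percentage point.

σ√T = 0.4044·√0.3438 = 0.237118
d₁ = (ln(S/K) + (r+σ²/2)T) / (σ√T) = (ln(225.76/208.12) + (0.0135+0.4044²/2)·0.3438) / 0.237118 = (0.081358 + 0.032754) / 0.237118 = 0.481243
d₂ = d₁ − σ√T = 0.481243 − 0.237118 = 0.244126
e^{−rT} = 0.995369
N(−d₁) = 0.315172,  N(−d₂) = 0.403567
Put price V = K·e^{−rT}·N(−d₂) − S·N(−d₁) = 83.601389 − 71.153173 = 12.448216
ρ = −K·T·e^{−rT}·N(−d₂) = -28.742158

price = 12.448216
ρ = -28.742158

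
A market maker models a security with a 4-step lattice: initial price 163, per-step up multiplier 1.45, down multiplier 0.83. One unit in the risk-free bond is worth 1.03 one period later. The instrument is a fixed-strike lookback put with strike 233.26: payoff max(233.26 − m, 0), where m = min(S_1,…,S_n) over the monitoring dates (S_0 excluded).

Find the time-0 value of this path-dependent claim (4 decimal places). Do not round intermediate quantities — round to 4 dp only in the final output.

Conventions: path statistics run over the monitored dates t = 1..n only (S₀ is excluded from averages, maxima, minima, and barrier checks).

No-arbitrage gives p* = (R−d)/(u−d) = 0.3226: enumerate every path, weight its payoff by its p*-probability, and discount by R^4.
Enumerate all 2^4 = 16 price paths (U = up ×1.45, D = down ×0.83); each path with k up-moves has probability p*^k·(1−p*)^(4−k).
DDDD: m=77.3571, payoff=155.9029, prob=0.210586
UDDD: m=135.1419, payoff=98.1181, prob=0.100279
DUDD: m=135.1419, payoff=98.1181, prob=0.100279
UUDD: m=236.0912, payoff=0.0000, prob=0.047752
DDUD: m=112.2907, payoff=120.9693, prob=0.100279
UDUD: m=196.1705, payoff=37.0895, prob=0.047752
DUUD: m=135.2900, payoff=97.9700, prob=0.047752
UUUD: m=236.3500, payoff=0.0000, prob=0.022739
DDDU: m=93.2013, payoff=140.0587, prob=0.100279
UDDU: m=162.8215, payoff=70.4385, prob=0.047752
DUDU: m=135.2900, payoff=97.9700, prob=0.047752
UUDU: m=236.3500, payoff=0.0000, prob=0.022739
DDUU: m=112.2907, payoff=120.9693, prob=0.047752
UDUU: m=196.1705, payoff=37.0895, prob=0.022739
DUUU: m=135.2900, payoff=97.9700, prob=0.022739
UUUU: m=236.3500, payoff=0.0000, prob=0.010828
Price = Σ prob·payoff / R^4 = 102.024036 / 1.125509 = 90.6470

price = 90.6470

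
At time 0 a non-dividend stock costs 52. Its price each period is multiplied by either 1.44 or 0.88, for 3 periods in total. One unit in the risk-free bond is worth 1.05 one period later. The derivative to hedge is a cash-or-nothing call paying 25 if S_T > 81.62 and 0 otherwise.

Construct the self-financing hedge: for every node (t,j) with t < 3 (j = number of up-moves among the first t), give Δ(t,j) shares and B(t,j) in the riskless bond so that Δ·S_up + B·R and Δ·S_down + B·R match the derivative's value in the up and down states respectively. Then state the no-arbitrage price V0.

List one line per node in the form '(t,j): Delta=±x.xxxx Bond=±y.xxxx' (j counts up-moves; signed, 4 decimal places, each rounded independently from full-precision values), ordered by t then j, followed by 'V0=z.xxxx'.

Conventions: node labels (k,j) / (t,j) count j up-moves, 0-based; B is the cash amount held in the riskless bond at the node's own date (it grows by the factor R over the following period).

(0,0): Delta=0.3293 Bond=-12.3592
(1,0): Delta=0.2821 Bond=-10.8173
(1,1): Delta=0.3954 Bond=-17.9323
(2,0): Delta=0.0000 Bond=0.0000
(2,1): Delta=0.6775 Bond=-37.4150
(2,2): Delta=0.0000 Bond=23.8095
V0=4.7622

Arbitrage-free pricing uses the up-move probability p* = (R−d)/(u−d) = 0.3036, discounting each step at R = 1.05.
Payoffs at expiry: V(3,0)=0.0000, V(3,1)=0.0000, V(3,2)=25.0000, V(3,3)=25.0000
  t=2,j=0: stock 40.2688 → up 57.9871 (V=0.0000), down 35.4365 (V=0.0000). Price 0.0000; hedge Δ=0.0000, bond B=0.0000.
  t=2,j=1: stock 65.8944 → up 94.8879 (V=25.0000), down 57.9871 (V=0.0000). Price 7.2279; hedge Δ=0.6775, bond B=-37.4150.
  t=2,j=2: stock 107.8272 → up 155.2712 (V=25.0000), down 94.8879 (V=25.0000). Price 23.8095; hedge Δ=0.0000, bond B=23.8095.
  t=1,j=0: stock 45.7600 → up 65.8944 (V=7.2279), down 40.2688 (V=0.0000). Price 2.0897; hedge Δ=0.2821, bond B=-10.8173.
  t=1,j=1: stock 74.8800 → up 107.8272 (V=23.8095), down 65.8944 (V=7.2279). Price 11.6777; hedge Δ=0.3954, bond B=-17.9323.
  t=0,j=0: stock 52.0000 → up 74.8800 (V=11.6777), down 45.7600 (V=2.0897). Price 4.7622; hedge Δ=0.3293, bond B=-12.3592.
Check: Δ(0,0)·S0 + B(0,0) = 4.7622 = V0.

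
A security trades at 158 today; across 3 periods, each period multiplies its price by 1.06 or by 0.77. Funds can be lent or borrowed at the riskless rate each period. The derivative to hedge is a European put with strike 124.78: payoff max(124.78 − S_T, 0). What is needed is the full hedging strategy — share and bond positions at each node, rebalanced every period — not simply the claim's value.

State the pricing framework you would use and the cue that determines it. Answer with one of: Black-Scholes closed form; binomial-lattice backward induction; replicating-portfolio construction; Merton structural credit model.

Key observation: a price alone would not answer the question — the per-node share/bond construction on the spot-158, 1.06/0.77 tree is required, and only the replicating-portfolio method yields it.

framework: replicating-portfolio construction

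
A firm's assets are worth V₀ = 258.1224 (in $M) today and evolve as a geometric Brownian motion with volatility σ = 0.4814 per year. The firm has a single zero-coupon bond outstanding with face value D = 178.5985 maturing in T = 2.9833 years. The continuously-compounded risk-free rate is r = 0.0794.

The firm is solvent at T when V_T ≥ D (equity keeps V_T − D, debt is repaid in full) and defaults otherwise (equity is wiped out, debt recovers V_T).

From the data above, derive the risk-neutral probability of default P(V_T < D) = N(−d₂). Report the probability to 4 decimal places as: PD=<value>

Equity is a call on the firm's assets struck at D = 178.5985:
d₁ = [ln(V₀/D) + (r + σ²/2)T] / (σ√T)
   = [ln(258.1224/178.5985) + (0.0794 + 0.5·0.4814²)·2.9833] / (0.4814·√2.9833)
   = [0.368294 + 0.582558] / 0.831485 = 1.143558
d₂ = d₁ − σ√T = 1.143558 − 0.831485 = 0.312073
risk-neutral PD = N(−d₂) = N(-0.312073) = 0.377493

PD=0.3775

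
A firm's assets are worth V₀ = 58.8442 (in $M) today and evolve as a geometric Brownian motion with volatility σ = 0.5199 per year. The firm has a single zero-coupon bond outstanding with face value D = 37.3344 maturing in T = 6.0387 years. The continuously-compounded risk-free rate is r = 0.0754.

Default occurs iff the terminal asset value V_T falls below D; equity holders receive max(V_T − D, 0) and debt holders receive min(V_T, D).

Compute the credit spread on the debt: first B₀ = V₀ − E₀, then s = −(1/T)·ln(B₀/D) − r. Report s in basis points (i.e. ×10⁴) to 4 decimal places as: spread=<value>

With assets at 58.8442 and a single debt payment of 37.3344 at 6.0387 years:
d₁ = [ln(V₀/D) + (r + σ²/2)T] / (σ√T)
   = [ln(58.8442/37.3344) + (0.0754 + 0.5·0.5199²)·6.0387] / (0.5199·√6.0387)
   = [0.454978 + 1.271436] / 1.277590 = 1.351305
d₂ = d₁ − σ√T = 1.351305 − 1.277590 = 0.073715
N(d₁) = 0.911701,  N(d₂) = 0.529382,  e^(−rT) = 0.634246
E₀ = V₀·N(d₁) − D·e^(−rT)·N(d₂)
   = 58.8442·0.911701 − 37.3344·0.634246·0.529382 = 41.112994
B₀ = V₀ − E₀ = 58.8442 − 41.112994 = 17.731206
spread = −(1/T)·ln(B₀/D) − r = −(1/6.0387)·ln(17.731206/37.3344) − 0.0754 = 0.04790287
in basis points: 0.04790287 × 10⁴ = 479.0287 bp

spread=479.0287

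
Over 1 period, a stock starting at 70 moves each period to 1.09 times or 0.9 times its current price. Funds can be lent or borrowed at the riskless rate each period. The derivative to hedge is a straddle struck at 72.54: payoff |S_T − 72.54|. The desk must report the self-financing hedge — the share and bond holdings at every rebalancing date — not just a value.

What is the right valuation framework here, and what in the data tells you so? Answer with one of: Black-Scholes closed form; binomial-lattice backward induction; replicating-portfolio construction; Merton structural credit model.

framework: replicating-portfolio construction

Key observation: since the answer must list Δ and B at each node of the 1.09/0.9 lattice on 70, the replicating-portfolio method — solving the two-state system at every node — is the one that applies.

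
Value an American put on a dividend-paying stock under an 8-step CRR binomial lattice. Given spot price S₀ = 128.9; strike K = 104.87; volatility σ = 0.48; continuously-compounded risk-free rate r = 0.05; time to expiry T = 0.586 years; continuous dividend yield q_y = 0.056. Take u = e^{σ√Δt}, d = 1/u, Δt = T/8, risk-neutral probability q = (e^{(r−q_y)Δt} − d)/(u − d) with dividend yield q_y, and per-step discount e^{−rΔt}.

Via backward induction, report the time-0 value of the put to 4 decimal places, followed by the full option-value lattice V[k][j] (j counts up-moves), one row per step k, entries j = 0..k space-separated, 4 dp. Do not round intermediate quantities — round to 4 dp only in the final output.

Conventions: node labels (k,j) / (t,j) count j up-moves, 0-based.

price = 7.6374
tree:
7.6374
11.1255 3.6985
15.8266 5.8236 1.2913
21.8862 9.0041 2.2231 0.2332
29.2559 13.6093 3.7952 0.4382 0.0000
37.5483 19.9794 6.4134 0.8234 0.0000 0.0000
45.7498 28.2089 10.7019 1.5473 0.0000 0.0000 0.0000
52.9522 37.5483 17.5740 2.9076 0.0000 0.0000 0.0000 0.0000
59.2771 45.7498 28.2089 5.4637 0.0000 0.0000 0.0000 0.0000 0.0000

Δt=0.07325, u=1.13873, d=0.87817, q=0.46588, disc=e^(-rΔt)=0.99634
k=8 terminal: V=max(K-S,0) → 59.2771 45.7498 28.2089 5.4637 0.0000 0.0000 0.0000 0.0000 0.0000
k=7: j=0 S=51.9178 intr=52.9522 cont=52.7813 V=52.9522[EX]; j=1 S=67.3217 intr=37.5483 cont=37.4405 V=37.5483[EX]; j=2 S=87.2960 intr=17.5740 cont=17.5480 V=17.5740[EX]; j=3 S=113.1966 intr=0.0000 cont=2.9076 V=2.9076[hold]; j=4 S=146.7819 intr=0.0000 cont=0.0000 V=0.0000[hold]; j=5 S=190.3318 intr=0.0000 cont=0.0000 V=0.0000[hold]; j=6 S=246.8030 intr=0.0000 cont=0.0000 V=0.0000[hold]; j=7 S=320.0291 intr=0.0000 cont=0.0000 V=0.0000[hold]
k=6: j=0 S=59.1202 intr=45.7498 cont=45.6084 V=45.7498[EX]; j=1 S=76.6611 intr=28.2089 cont=28.1394 V=28.2089[EX]; j=2 S=99.4063 intr=5.4637 cont=10.7019 V=10.7019[hold]; j=3 S=128.9000 intr=0.0000 cont=1.5473 V=1.5473[hold]; j=4 S=167.1444 intr=0.0000 cont=0.0000 V=0.0000[hold]; j=5 S=216.7360 intr=0.0000 cont=0.0000 V=0.0000[hold]; j=6 S=281.0412 intr=0.0000 cont=0.0000 V=0.0000[hold]
k=5: j=0 S=67.3217 intr=37.5483 cont=37.4405 V=37.5483[EX]; j=1 S=87.2960 intr=17.5740 cont=19.9794 V=19.9794[hold]; j=2 S=113.1966 intr=0.0000 cont=6.4134 V=6.4134[hold]; j=3 S=146.7819 intr=0.0000 cont=0.8234 V=0.8234[hold]; j=4 S=190.3318 intr=0.0000 cont=0.0000 V=0.0000[hold]; j=5 S=246.8030 intr=0.0000 cont=0.0000 V=0.0000[hold]
k=4: j=0 S=76.6611 intr=28.2089 cont=29.2559 V=29.2559[hold]; j=1 S=99.4063 intr=5.4637 cont=13.6093 V=13.6093[hold]; j=2 S=128.9000 intr=0.0000 cont=3.7952 V=3.7952[hold]; j=3 S=167.1444 intr=0.0000 cont=0.4382 V=0.4382[hold]; j=4 S=216.7360 intr=0.0000 cont=0.0000 V=0.0000[hold]
k=3: j=0 S=87.2960 intr=17.5740 cont=21.8862 V=21.8862[hold]; j=1 S=113.1966 intr=0.0000 cont=9.0041 V=9.0041[hold]; j=2 S=146.7819 intr=0.0000 cont=2.2231 V=2.2231[hold]; j=3 S=190.3318 intr=0.0000 cont=0.2332 V=0.2332[hold]
k=2: j=0 S=99.4063 intr=5.4637 cont=15.8266 V=15.8266[hold]; j=1 S=128.9000 intr=0.0000 cont=5.8236 V=5.8236[hold]; j=2 S=167.1444 intr=0.0000 cont=1.2913 V=1.2913[hold]
k=1: j=0 S=113.1966 intr=0.0000 cont=11.1255 V=11.1255[hold]; j=1 S=146.7819 intr=0.0000 cont=3.6985 V=3.6985[hold]
k=0: j=0 S=128.9000 intr=0.0000 cont=7.6374 V=7.6374[hold]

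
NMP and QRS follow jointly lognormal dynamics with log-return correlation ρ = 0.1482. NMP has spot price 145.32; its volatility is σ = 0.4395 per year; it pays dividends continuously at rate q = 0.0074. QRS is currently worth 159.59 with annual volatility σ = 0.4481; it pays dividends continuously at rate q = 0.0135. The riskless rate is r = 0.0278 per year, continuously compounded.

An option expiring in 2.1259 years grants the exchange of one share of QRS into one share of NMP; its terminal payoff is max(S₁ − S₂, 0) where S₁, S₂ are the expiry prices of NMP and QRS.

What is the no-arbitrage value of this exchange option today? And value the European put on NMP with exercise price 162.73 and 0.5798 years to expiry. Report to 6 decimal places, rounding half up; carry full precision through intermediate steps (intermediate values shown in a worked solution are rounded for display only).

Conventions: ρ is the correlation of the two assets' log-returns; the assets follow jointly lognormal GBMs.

σ_eff = √(σ₁² + σ₂² − 2ρσ₁σ₂) = √(0.4395² + 0.4481² − 2·0.1482·0.4395·0.4481) = 0.579293
d₁ = (ln(S₁/S₂) + (q₂ − q₁ + σ_eff²/2)T) / (σ_eff√T) = (ln(145.32/159.59) + (0.0135 − 0.0074 + 0.167790)·2.1259) / 0.844637 = 0.326772
d₂ = d₁ − σ_eff√T = 0.326772 − 0.844637 = -0.517865
N(d₁) = 0.628080,  N(d₂) = 0.302276
V = S₁·e^{−q₁T}·N(d₁) − S₂·e^{−q₂T}·N(d₂) = 89.847939 − 46.875485 = 42.972454
[vanilla: NMP put K=162.73]
σ√T = 0.4395·√0.5798 = 0.334656
d₁ = (ln(S/K) + (r−q+σ²/2)T) / (σ√T) = (ln(145.32/162.73) + (0.0278−0.0074+0.4395²/2)·0.5798) / 0.334656 = (-0.113154 + 0.067825) / 0.334656 = -0.135450
d₂ = d₁ − σ√T = -0.135450 − 0.334656 = -0.470106
e^{−rT} = 0.984011
e^{−qT} = 0.995719
N(−d₁) = 0.553872,  N(−d₂) = 0.680860
price = K·e^{−rT}·N(−d₂) − S·e^{−qT}·N(−d₁) = 109.024831 − 80.144076 = 28.880755

exchange price = 42.972454
price(NMP put K=162.73) = 28.880755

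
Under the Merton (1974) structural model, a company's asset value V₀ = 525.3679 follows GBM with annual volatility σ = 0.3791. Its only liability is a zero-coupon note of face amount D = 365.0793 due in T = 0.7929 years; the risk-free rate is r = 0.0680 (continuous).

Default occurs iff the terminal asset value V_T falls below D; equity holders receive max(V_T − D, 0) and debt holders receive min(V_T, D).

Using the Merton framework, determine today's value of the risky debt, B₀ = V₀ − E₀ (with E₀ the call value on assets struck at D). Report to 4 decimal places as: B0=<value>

Equity is a call on the firm's assets struck at D = 365.0793:
d₁ = [ln(V₀/D) + (r + σ²/2)T] / (σ√T)
   = [ln(525.3679/365.0793) + (0.0680 + 0.5·0.3791²)·0.7929] / (0.3791·√0.7929)
   = [0.363984 + 0.110894] / 0.337569 = 1.406757
d₂ = d₁ − σ√T = 1.406757 − 0.337569 = 1.069187
N(d₁) = 0.920250,  N(d₂) = 0.857507,  e^(−rT) = 0.947511
E₀ = V₀·N(d₁) − D·e^(−rT)·N(d₂)
   = 525.3679·0.920250 − 365.0793·0.947511·0.857507 = 186.843988
B₀ = V₀ − E₀ = 525.3679 − 186.843988 = 338.523912

B0=338.5239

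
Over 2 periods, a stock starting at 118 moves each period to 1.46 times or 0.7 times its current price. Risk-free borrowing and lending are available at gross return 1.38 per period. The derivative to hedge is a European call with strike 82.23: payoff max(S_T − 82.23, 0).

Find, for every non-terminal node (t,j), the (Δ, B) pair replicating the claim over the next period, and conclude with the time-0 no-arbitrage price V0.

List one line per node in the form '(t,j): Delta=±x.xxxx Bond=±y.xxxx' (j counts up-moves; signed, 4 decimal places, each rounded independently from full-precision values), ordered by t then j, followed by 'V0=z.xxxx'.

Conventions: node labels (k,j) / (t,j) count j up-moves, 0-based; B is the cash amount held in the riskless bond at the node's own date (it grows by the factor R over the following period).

(0,0): Delta=0.9792 Bond=-40.5870
(1,0): Delta=0.6112 Bond=-25.6066
(1,1): Delta=1.0000 Bond=-59.5870
V0=74.9631

Risk-neutral probability p* = (R−d)/(u−d) = (1.38−0.7)/(1.46−0.7) = 0.8947.
Expiry values: V(2,0)=0.0000, V(2,1)=38.3660, V(2,2)=169.2988
Node (1,0) S=82.6000: V=(p*·38.3660+(1−p*)·0.0000)/1.38=24.8750; Δ=(38.3660−0.0000)/(120.5960−57.8200)=0.6112; B=V−Δ·S=-25.6066
Node (1,1) S=172.2800: V=(p*·169.2988+(1−p*)·38.3660)/1.38=112.6930; Δ=(169.2988−38.3660)/(251.5288−120.5960)=1.0000; B=V−Δ·S=-59.5870
Node (0,0) S=118.0000: V=(p*·112.6930+(1−p*)·24.8750)/1.38=74.9631; Δ=(112.6930−24.8750)/(172.2800−82.6000)=0.9792; B=V−Δ·S=-40.5870
As a check, the time-0 holding Δ(0,0)·S0 + B(0,0) comes to 74.9631 — exactly V0.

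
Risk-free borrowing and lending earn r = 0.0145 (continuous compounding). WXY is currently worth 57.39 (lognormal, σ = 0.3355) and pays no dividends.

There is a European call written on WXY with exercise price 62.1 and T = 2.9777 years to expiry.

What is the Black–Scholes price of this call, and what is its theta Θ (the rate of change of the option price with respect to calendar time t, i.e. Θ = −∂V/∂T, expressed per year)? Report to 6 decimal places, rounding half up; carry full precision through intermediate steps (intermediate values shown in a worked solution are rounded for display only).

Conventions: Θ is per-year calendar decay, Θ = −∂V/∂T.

price = 12.291426
Θ = -2.481530

σ√T = 0.3355·√2.9777 = 0.578939
d₁ = (ln(S/K) + (r+σ²/2)T) / (σ√T) = (ln(57.39/62.1) + (0.0145+0.3355²/2)·2.9777) / 0.578939 = (-0.078876 + 0.210762) / 0.578939 = 0.227806
d₂ = d₁ − σ√T = 0.227806 − 0.578939 = -0.351133
e^{−rT} = 0.957742
N(d₁) = 0.590102,  N(d₂) = 0.362744
Call price V = S·N(d₁) − K·e^{−rT}·N(d₂) = 33.865932 − 21.574506 = 12.291426
φ(d₁) = (1/√(2π))·e^{−d₁²/2} = 0.388724
Θ = −S·φ(d₁)·σ/(2√T) − r·K·e^{−rT}·N(d₂) = −2.168699 − 0.312830 = -2.481530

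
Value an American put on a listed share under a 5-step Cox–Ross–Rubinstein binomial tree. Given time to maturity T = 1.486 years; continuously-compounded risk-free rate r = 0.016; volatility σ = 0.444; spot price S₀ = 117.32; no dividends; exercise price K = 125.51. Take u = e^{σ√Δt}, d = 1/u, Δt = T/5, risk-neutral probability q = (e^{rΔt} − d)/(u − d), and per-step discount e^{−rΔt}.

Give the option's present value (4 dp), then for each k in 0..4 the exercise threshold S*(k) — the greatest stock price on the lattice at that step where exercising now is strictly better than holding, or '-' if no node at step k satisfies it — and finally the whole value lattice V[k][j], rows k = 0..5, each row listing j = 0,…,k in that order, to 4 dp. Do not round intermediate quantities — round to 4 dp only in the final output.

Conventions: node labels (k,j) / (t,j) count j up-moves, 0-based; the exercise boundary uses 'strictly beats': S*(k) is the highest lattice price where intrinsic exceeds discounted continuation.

price = 29.6486
boundary = - - - 56.7554 72.2985
tree:
29.6486
40.9497 16.1243
54.3744 24.9448 5.4942
68.7546 37.3419 10.0285 0.0000
80.9561 53.2115 18.3050 0.0000 0.0000
90.5345 68.7546 33.4119 0.0000 0.0000 0.0000

Δt=0.29720, u=1.27386, d=0.78502, q=0.44953, disc=e^(-rΔt)=0.99526
k=5 terminal: V=max(K-S,0) → 90.5345 68.7546 33.4119 0.0000 0.0000 0.0000
k=4: j=0 S=44.5539 intr=80.9561 cont=80.3607 V=80.9561[EX]; j=1 S=72.2985 intr=53.2115 cont=52.6161 V=53.2115[EX]; j=2 S=117.3200 intr=8.1900 cont=18.3050 V=18.3050[hold]; j=3 S=190.3773 intr=0.0000 cont=0.0000 V=0.0000[hold]; j=4 S=308.9286 intr=0.0000 cont=0.0000 V=0.0000[hold]  S*(4)=72.2985
k=3: j=0 S=56.7554 intr=68.7546 cont=68.1592 V=68.7546[EX]; j=1 S=92.0981 intr=33.4119 cont=37.3419 V=37.3419[hold]; j=2 S=149.4492 intr=0.0000 cont=10.0285 V=10.0285[hold]; j=3 S=242.5139 intr=0.0000 cont=0.0000 V=0.0000[hold]  S*(3)=56.7554
k=2: j=0 S=72.2985 intr=53.2115 cont=54.3744 V=54.3744[hold]; j=1 S=117.3200 intr=8.1900 cont=24.9448 V=24.9448[hold]; j=2 S=190.3773 intr=0.0000 cont=5.4942 V=5.4942[hold]  S*(2)=-
k=1: j=0 S=92.0981 intr=33.4119 cont=40.9497 V=40.9497[hold]; j=1 S=149.4492 intr=0.0000 cont=16.1243 V=16.1243[hold]  S*(1)=-
k=0: j=0 S=117.3200 intr=8.1900 cont=29.6486 V=29.6486[hold]  S*(0)=-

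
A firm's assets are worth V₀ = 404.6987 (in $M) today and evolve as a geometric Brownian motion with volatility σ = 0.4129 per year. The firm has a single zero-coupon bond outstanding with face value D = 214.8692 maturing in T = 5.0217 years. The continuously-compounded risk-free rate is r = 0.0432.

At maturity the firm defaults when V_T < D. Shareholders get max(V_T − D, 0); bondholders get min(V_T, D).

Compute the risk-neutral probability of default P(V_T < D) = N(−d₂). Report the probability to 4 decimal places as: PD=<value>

Equity is a call on the firm's assets struck at D = 214.8692:
d₁ = [ln(V₀/D) + (r + σ²/2)T] / (σ√T)
   = [ln(404.6987/214.8692) + (0.0432 + 0.5·0.4129²)·5.0217] / (0.4129·√5.0217)
   = [0.633113 + 0.645003] / 0.925274 = 1.381339
d₂ = d₁ − σ√T = 1.381339 − 0.925274 = 0.456065
risk-neutral PD = N(−d₂) = N(-0.456065) = 0.324172

PD=0.3242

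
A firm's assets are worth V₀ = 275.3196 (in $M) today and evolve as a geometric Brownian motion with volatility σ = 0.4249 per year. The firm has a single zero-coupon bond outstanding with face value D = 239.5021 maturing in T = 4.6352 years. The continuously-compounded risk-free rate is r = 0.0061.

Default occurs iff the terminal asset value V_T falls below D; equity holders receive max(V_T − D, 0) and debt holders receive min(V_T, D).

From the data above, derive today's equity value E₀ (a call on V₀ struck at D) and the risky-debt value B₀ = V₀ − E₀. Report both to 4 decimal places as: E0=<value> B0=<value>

Work the structural quantities from V₀ = 275.3196 against face 239.5021:
d₁ = [ln(V₀/D) + (r + σ²/2)T] / (σ√T)
   = [ln(275.3196/239.5021) + (0.0061 + 0.5·0.4249²)·4.6352] / (0.4249·√4.6352)
   = [0.139370 + 0.446694] / 0.914789 = 0.640656
d₂ = d₁ − σ√T = 0.640656 − 0.914789 = -0.274134
N(d₁) = 0.739127,  N(d₂) = 0.391991,  e^(−rT) = 0.972121
E₀ = V₀·N(d₁) − D·e^(−rT)·N(d₂)
   = 275.3196·0.739127 − 239.5021·0.972121·0.391991 = 112.230742
B₀ = V₀ − E₀ = 275.3196 − 112.230742 = 163.088858

E0=112.2307 B0=163.0889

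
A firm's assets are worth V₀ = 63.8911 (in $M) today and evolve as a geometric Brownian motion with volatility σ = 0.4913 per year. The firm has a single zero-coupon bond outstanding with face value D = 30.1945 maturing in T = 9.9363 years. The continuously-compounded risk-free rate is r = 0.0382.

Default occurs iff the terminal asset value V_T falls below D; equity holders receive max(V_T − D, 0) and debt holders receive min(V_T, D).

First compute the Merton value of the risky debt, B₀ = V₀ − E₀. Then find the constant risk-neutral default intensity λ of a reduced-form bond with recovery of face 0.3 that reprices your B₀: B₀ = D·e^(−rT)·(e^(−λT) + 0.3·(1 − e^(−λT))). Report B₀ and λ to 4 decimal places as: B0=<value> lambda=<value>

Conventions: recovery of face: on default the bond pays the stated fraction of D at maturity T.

B0=14.1963 lambda=0.0596

Work the structural quantities from V₀ = 63.8911 against face 30.1945:
d₁ = [ln(V₀/D) + (r + σ²/2)T] / (σ√T)
   = [ln(63.8911/30.1945) + (0.0382 + 0.5·0.4913²)·9.9363] / (0.4913·√9.9363)
   = [0.749520 + 1.578757] / 1.548671 = 1.503404
d₂ = d₁ − σ√T = 1.503404 − 1.548671 = -0.045267
N(d₁) = 0.933633,  N(d₂) = 0.481947,  e^(−rT) = 0.684158
E₀ = V₀·N(d₁) − D·e^(−rT)·N(d₂)
   = 63.8911·0.933633 − 30.1945·0.684158·0.481947 = 49.694838
B₀ = V₀ − E₀ = 63.8911 − 49.694838 = 14.196262
e^(−λT) = (B₀·e^(rT)/D − 0.3)/(1 − 0.3) = (14.1963·1.461651/30.1945 − 0.3)/0.7 = 0.55316067
λ = −ln(0.55316067)/9.9363 = 0.059590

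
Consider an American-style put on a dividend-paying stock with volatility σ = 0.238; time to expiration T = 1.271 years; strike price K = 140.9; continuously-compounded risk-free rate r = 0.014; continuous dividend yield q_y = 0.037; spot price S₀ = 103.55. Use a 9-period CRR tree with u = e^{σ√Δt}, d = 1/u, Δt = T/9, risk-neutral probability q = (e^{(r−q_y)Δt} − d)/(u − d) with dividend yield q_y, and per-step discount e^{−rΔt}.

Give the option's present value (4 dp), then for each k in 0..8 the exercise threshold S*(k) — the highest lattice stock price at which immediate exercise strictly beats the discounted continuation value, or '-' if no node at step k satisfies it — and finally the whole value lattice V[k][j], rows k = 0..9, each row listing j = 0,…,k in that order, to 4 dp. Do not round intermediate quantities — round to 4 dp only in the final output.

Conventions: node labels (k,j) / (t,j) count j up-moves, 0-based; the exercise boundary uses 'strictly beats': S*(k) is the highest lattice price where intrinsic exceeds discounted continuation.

Δt=0.14122, u=1.09356, d=0.91444, q=0.45955, disc=e^(-rΔt)=0.99802
k=9 terminal: V=max(K-S,0) → 94.6019 85.5332 74.6882 61.7190 46.2093 27.6618 5.4812 0.0000 0.0000 0.0000
k=8: j=0 S=50.6298 intr=90.2702 cont=90.2558 V=90.2702[EX]; j=1 S=60.5469 intr=80.3531 cont=80.3903 V=80.3903[hold]; j=2 S=72.4066 intr=68.4934 cont=68.5925 V=68.5925[hold]; j=3 S=86.5893 intr=54.3107 cont=54.4837 V=54.4837[hold]; j=4 S=103.5500 intr=37.3500 cont=37.6114 V=37.6114[hold]; j=5 S=123.8329 intr=17.0671 cont=17.4341 V=17.4341[hold]; j=6 S=148.0888 intr=0.0000 cont=2.9564 V=2.9564[hold]; j=7 S=177.0957 intr=0.0000 cont=0.0000 V=0.0000[hold]; j=8 S=211.7845 intr=0.0000 cont=0.0000 V=0.0000[hold]  S*(8)=50.6298
k=7: j=0 S=55.3668 intr=85.5332 cont=85.5606 V=85.5606[hold]; j=1 S=66.2118 intr=74.6882 cont=74.8205 V=74.8205[hold]; j=2 S=79.1810 intr=61.7190 cont=61.9861 V=61.9861[hold]; j=3 S=94.6907 intr=46.2093 cont=46.6377 V=46.6377[hold]; j=4 S=113.2382 intr=27.6618 cont=28.2829 V=28.2829[hold]; j=5 S=135.4188 intr=5.4812 cont=10.7596 V=10.7596[hold]; j=6 S=161.9441 intr=0.0000 cont=1.5946 V=1.5946[hold]; j=7 S=193.6650 intr=0.0000 cont=0.0000 V=0.0000[hold]  S*(7)=-
k=6: j=0 S=60.5469 intr=80.3531 cont=80.4657 V=80.4657[hold]; j=1 S=72.4066 intr=68.4934 cont=68.7863 V=68.7863[hold]; j=2 S=86.5893 intr=54.3107 cont=54.8242 V=54.8242[hold]; j=3 S=103.5500 intr=37.3500 cont=38.1273 V=38.1273[hold]; j=4 S=123.8329 intr=17.0671 cont=20.1901 V=20.1901[hold]; j=5 S=148.0888 intr=0.0000 cont=6.5349 V=6.5349[hold]; j=6 S=177.0957 intr=0.0000 cont=0.8601 V=0.8601[hold]  S*(6)=-
k=5: j=0 S=66.2118 intr=74.6882 cont=74.9501 V=74.9501[hold]; j=1 S=79.1810 intr=61.7190 cont=62.2469 V=62.2469[hold]; j=2 S=94.6907 intr=46.2093 cont=47.0580 V=47.0580[hold]; j=3 S=113.2382 intr=27.6618 cont=29.8252 V=29.8252[hold]; j=4 S=135.4188 intr=5.4812 cont=13.8874 V=13.8874[hold]; j=5 S=161.9441 intr=0.0000 cont=3.9193 V=3.9193[hold]  S*(5)=-
k=4: j=0 S=72.4066 intr=68.4934 cont=68.9758 V=68.9758[hold]; j=1 S=86.5893 intr=54.3107 cont=55.1577 V=55.1577[hold]; j=2 S=103.5500 intr=37.3500 cont=39.0614 V=39.0614[hold]; j=3 S=123.8329 intr=17.0671 cont=22.4565 V=22.4565[hold]; j=4 S=148.0888 intr=0.0000 cont=9.2882 V=9.2882[hold]  S*(4)=-
k=3: j=0 S=79.1810 intr=61.7190 cont=62.5020 V=62.5020[hold]; j=1 S=94.6907 intr=46.2093 cont=47.6663 V=47.6663[hold]; j=2 S=113.2382 intr=27.6618 cont=31.3685 V=31.3685[hold]; j=3 S=135.4188 intr=5.4812 cont=16.3726 V=16.3726[hold]  S*(3)=-
k=2: j=0 S=86.5893 intr=54.3107 cont=55.5742 V=55.5742[hold]; j=1 S=103.5500 intr=37.3500 cont=40.0973 V=40.0973[hold]; j=2 S=123.8329 intr=17.0671 cont=24.4288 V=24.4288[hold]  S*(2)=-
k=1: j=0 S=94.6907 intr=46.2093 cont=48.3661 V=48.3661[hold]; j=1 S=113.2382 intr=27.6618 cont=32.8319 V=32.8319[hold]  S*(1)=-
k=0: j=0 S=103.5500 intr=37.3500 cont=41.1459 V=41.1459[hold]  S*(0)=-

price = 41.1459
boundary = - - - - - - - - 50.6298
tree:
41.1459
48.3661 32.8319
55.5742 40.0973 24.4288
62.5020 47.6663 31.3685 16.3726
68.9758 55.1577 39.0614 22.4565 9.2882
74.9501 62.2469 47.0580 29.8252 13.8874 3.9193
80.4657 68.7863 54.8242 38.1273 20.1901 6.5349 0.8601
85.5606 74.8205 61.9861 46.6377 28.2829 10.7596 1.5946 0.0000
90.2702 80.3903 68.5925 54.4837 37.6114 17.4341 2.9564 0.0000 0.0000
94.6019 85.5332 74.6882 61.7190 46.2093 27.6618 5.4812 0.0000 0.0000 0.0000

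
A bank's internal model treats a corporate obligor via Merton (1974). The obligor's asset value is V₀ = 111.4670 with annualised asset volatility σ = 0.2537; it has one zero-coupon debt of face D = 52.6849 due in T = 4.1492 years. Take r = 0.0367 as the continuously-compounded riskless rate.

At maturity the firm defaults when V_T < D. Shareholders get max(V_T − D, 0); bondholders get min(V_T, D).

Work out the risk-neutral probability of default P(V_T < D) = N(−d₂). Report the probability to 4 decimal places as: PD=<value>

PD=0.0686

Apply the equity-as-call identities (strike 52.6849, horizon 4.1492 years):
d₁ = [ln(V₀/D) + (r + σ²/2)T] / (σ√T)
   = [ln(111.4670/52.6849) + (0.0367 + 0.5·0.2537²)·4.1492] / (0.2537·√4.1492)
   = [0.749400 + 0.285805] / 0.516776 = 2.003196
d₂ = d₁ − σ√T = 2.003196 − 0.516776 = 1.486419
risk-neutral PD = N(−d₂) = N(-1.486419) = 0.068584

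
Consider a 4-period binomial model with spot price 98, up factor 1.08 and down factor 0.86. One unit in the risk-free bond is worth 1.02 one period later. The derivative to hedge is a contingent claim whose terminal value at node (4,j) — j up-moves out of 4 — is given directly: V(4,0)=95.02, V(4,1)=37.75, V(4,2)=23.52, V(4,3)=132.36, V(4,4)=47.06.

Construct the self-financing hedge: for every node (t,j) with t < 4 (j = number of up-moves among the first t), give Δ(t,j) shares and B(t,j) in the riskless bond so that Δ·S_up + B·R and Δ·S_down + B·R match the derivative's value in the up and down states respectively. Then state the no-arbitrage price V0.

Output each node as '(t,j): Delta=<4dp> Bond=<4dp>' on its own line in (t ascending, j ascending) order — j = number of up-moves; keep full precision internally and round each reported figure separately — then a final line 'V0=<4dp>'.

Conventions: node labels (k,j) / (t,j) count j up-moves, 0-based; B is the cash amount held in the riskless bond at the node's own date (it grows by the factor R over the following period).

Since d<R<u, set p* = (R−d)/(u−d) = 0.7273; price each node as the discounted p*-expectation of its children.
Expiry values: V(4,0)=95.0200, V(4,1)=37.7500, V(4,2)=23.5200, V(4,3)=132.3600, V(4,4)=47.0600
(3,0): S=62.3335. Δ = (V_up−V_dn)/(S_up−S_dn) = (37.7500−95.0200)/(67.3202−53.6068) = -4.1762. V = [p*·37.7500 + (1−p*)·95.0200]/1.02 = 52.3226. B = V − Δ·S = 312.6408.
(3,1): S=78.2793. Δ = (V_up−V_dn)/(S_up−S_dn) = (23.5200−37.7500)/(84.5416−67.3202) = -0.8263. V = [p*·23.5200 + (1−p*)·37.7500]/1.02 = 26.8636. B = V − Δ·S = 91.5455.
(3,2): S=98.3042. Δ = (V_up−V_dn)/(S_up−S_dn) = (132.3600−23.5200)/(106.1685−84.5416) = 5.0326. V = [p*·132.3600 + (1−p*)·23.5200]/1.02 = 100.6631. B = V − Δ·S = -394.0642.
(3,3): S=123.4518. Δ = (V_up−V_dn)/(S_up−S_dn) = (47.0600−132.3600)/(133.3279−106.1685) = -3.1407. V = [p*·47.0600 + (1−p*)·132.3600]/1.02 = 68.9447. B = V − Δ·S = 456.6720.
(2,0): S=72.4808. Δ = (V_up−V_dn)/(S_up−S_dn) = (26.8636−52.3226)/(78.2793−62.3335) = -1.5966. V = [p*·26.8636 + (1−p*)·52.3226]/1.02 = 33.1441. B = V − Δ·S = 148.8669.
(2,1): S=91.0224. Δ = (V_up−V_dn)/(S_up−S_dn) = (100.6631−26.8636)/(98.3042−78.2793) = 3.6854. V = [p*·100.6631 + (1−p*)·26.8636]/1.02 = 78.9568. B = V − Δ·S = -256.4953.
(2,2): S=114.3072. Δ = (V_up−V_dn)/(S_up−S_dn) = (68.9447−100.6631)/(123.4518−98.3042) = -1.2613. V = [p*·68.9447 + (1−p*)·100.6631]/1.02 = 76.0737. B = V − Δ·S = 220.2481.
(1,0): S=84.2800. Δ = (V_up−V_dn)/(S_up−S_dn) = (78.9568−33.1441)/(91.0224−72.4808) = 2.4708. V = [p*·78.9568 + (1−p*)·33.1441]/1.02 = 65.1593. B = V − Δ·S = -143.0804.
(1,1): S=105.8400. Δ = (V_up−V_dn)/(S_up−S_dn) = (76.0737−78.9568)/(114.3072−91.0224) = -0.1238. V = [p*·76.0737 + (1−p*)·78.9568]/1.02 = 75.3530. B = V − Δ·S = 88.4580.
(0,0): S=98.0000. Δ = (V_up−V_dn)/(S_up−S_dn) = (75.3530−65.1593)/(105.8400−84.2800) = 0.4728. V = [p*·75.3530 + (1−p*)·65.1593]/1.02 = 71.1499. B = V − Δ·S = 24.8149.
Check: Δ(0,0)·S0 + B(0,0) = 71.1499 = V0.

(0,0): Delta=0.4728 Bond=24.8149
(1,0): Delta=2.4708 Bond=-143.0804
(1,1): Delta=-0.1238 Bond=88.4580
(2,0): Delta=-1.5966 Bond=148.8669
(2,1): Delta=3.6854 Bond=-256.4953
(2,2): Delta=-1.2613 Bond=220.2481
(3,0): Delta=-4.1762 Bond=312.6408
(3,1): Delta=-0.8263 Bond=91.5455
(3,2): Delta=5.0326 Bond=-394.0642
(3,3): Delta=-3.1407 Bond=456.6720
V0=71.1499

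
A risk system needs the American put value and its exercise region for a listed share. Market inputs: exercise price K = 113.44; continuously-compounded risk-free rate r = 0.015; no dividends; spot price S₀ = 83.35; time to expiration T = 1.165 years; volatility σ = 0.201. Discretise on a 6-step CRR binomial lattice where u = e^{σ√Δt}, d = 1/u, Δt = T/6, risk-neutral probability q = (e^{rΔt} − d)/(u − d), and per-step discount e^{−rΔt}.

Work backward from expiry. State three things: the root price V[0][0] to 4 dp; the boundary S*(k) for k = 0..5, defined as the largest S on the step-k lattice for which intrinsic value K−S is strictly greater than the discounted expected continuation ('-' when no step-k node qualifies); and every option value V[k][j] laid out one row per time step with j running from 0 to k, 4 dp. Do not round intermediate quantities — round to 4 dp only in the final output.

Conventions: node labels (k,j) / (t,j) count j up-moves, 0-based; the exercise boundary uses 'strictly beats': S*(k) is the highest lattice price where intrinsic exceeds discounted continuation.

params: Δt=0.19417 u=1.09261 d=0.91524 q=0.49432 e^(-rΔt)=0.99709
t_6 payoffs: 64.4492 54.9549 43.6207 30.0900 13.9371 0.0000 0.0000
t_5: node(5,0) S=53.5278 payoff=59.9122 vs cont=59.5822 → 59.9122 [stop]  node(5,1) S=63.9014 payoff=49.5386 vs cont=49.2087 → 49.5386 [stop]  node(5,2) S=76.2852 payoff=37.1548 vs cont=36.8249 → 37.1548 [stop]  node(5,3) S=91.0690 payoff=22.3710 vs cont=22.0410 → 22.3710 [stop]  node(5,4) S=108.7179 payoff=4.7221 vs cont=7.0272 → 7.0272 [wait]  node(5,5) S=129.7871 payoff=0.0000 vs cont=0.0000 → 0.0000 [wait]  ⇒ S*(5)=91.0690
t_4: node(4,0) S=58.4851 payoff=54.9549 vs cont=54.6250 → 54.9549 [stop]  node(4,1) S=69.8193 payoff=43.6207 vs cont=43.2908 → 43.6207 [stop]  node(4,2) S=83.3500 payoff=30.0900 vs cont=29.7601 → 30.0900 [stop]  node(4,3) S=99.5029 payoff=13.9371 vs cont=14.7433 → 14.7433 [wait]  node(4,4) S=118.7863 payoff=0.0000 vs cont=3.5432 → 3.5432 [wait]  ⇒ S*(4)=83.3500
t_3: node(3,0) S=63.9014 payoff=49.5386 vs cont=49.2087 → 49.5386 [stop]  node(3,1) S=76.2852 payoff=37.1548 vs cont=36.8249 → 37.1548 [stop]  node(3,2) S=91.0690 payoff=22.3710 vs cont=22.4384 → 22.4384 [wait]  node(3,3) S=108.7179 payoff=4.7221 vs cont=9.1801 → 9.1801 [wait]  ⇒ S*(3)=76.2852
t_2: node(2,0) S=69.8193 payoff=43.6207 vs cont=43.2908 → 43.6207 [stop]  node(2,1) S=83.3500 payoff=30.0900 vs cont=29.7933 → 30.0900 [stop]  node(2,2) S=99.5029 payoff=13.9371 vs cont=15.8384 → 15.8384 [wait]  ⇒ S*(2)=83.3500
t_1: node(1,0) S=76.2852 payoff=37.1548 vs cont=36.8249 → 37.1548 [stop]  node(1,1) S=91.0690 payoff=22.3710 vs cont=22.9782 → 22.9782 [wait]  ⇒ S*(1)=76.2852
t_0: node(0,0) S=83.3500 payoff=30.0900 vs cont=30.0594 → 30.0900 [stop]  ⇒ S*(0)=83.3500

price = 30.0900
boundary = 83.3500 76.2852 83.3500 76.2852 83.3500 91.0690
tree:
30.0900
37.1548 22.9782
43.6207 30.0900 15.8384
49.5386 37.1548 22.4384 9.1801
54.9549 43.6207 30.0900 14.7433 3.5432
59.9122 49.5386 37.1548 22.3710 7.0272 0.0000
64.4492 54.9549 43.6207 30.0900 13.9371 0.0000 0.0000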